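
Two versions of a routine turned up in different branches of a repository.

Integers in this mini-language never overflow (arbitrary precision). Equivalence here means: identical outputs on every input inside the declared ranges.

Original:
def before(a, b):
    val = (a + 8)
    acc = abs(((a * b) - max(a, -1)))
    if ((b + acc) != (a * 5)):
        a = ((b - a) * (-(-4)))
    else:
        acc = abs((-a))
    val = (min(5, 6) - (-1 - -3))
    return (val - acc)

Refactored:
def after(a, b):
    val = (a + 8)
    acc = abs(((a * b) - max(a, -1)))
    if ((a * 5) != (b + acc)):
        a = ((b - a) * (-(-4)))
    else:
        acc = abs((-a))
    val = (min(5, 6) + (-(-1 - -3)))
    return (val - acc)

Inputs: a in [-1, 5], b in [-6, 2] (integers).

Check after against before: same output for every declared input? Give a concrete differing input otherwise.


Comparing the listings, the differences include: arithmetic usage differs.
As a probe, take a=2, b=-4: before runs val := 10 | acc := 10 | ((b + acc) != (a * 5)): true | a := -24 | val := 3 | result -7; after runs val := 10 | acc := 10 | ((a * 5) != (b + acc)): true | a := -24 | val := 3 | result -7; both end at -7.
Checked all 63 inputs in the declared domain: the outputs agree on every one.
verdict: equivalent


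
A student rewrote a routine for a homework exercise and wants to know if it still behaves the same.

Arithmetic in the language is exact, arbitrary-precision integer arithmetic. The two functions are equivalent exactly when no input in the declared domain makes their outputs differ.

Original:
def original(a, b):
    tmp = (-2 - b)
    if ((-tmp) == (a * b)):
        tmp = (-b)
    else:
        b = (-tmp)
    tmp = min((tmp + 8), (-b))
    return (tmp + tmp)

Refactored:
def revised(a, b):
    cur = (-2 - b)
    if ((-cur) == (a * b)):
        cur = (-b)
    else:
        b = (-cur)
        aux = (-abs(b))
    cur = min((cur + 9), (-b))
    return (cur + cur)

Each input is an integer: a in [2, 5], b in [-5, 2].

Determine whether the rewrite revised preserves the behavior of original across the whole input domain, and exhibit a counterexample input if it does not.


The suspicious edit (`8` became `9`) never changes the result for any input inside the declared domain; all 32 inputs agree.
verdict: equivalent


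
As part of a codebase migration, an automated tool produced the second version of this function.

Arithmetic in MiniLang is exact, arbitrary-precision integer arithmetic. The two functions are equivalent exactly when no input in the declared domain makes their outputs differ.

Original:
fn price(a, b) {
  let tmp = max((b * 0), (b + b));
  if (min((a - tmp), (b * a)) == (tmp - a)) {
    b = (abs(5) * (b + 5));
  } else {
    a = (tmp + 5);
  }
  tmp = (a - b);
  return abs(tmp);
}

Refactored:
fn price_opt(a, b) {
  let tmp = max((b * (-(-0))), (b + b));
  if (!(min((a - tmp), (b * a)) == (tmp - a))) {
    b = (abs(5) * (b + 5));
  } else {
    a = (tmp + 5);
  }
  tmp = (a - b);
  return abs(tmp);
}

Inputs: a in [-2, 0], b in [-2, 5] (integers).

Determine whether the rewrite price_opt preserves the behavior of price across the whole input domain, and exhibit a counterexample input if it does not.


Consider the input a=-2, b=-2.
price: tmp := 0 | (min((a - tmp), (b * a)) == (tmp - a)): false | a := 5 | tmp := 7 | result 7
price_opt: tmp := 0 | (!(min((a - tmp), (b * a)) == (tmp - a))): true | b := 15 | tmp := -17 | result 17
7 against 17: the behavior changed.
verdict: not equivalent; witness: a=-2, b=-2


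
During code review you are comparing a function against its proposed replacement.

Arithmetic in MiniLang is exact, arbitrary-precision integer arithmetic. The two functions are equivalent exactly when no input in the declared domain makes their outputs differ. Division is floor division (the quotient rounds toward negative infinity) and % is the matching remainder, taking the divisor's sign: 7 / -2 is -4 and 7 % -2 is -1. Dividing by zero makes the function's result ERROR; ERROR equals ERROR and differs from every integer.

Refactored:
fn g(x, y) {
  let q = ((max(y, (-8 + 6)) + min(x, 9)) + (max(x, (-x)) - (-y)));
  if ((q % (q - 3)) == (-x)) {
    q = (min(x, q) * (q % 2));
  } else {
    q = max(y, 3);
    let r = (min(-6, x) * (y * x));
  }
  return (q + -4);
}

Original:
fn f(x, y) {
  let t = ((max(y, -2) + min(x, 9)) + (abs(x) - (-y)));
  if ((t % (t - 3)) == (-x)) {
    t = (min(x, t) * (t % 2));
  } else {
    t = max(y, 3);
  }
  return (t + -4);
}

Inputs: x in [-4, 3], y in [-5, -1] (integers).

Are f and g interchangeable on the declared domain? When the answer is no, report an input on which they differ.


Equivalent — the differences include arithmetic usage differs, plus constant usage differs, plus local variable names differ, plus statement counts differ, plus min/max/abs usage differs, yet no declared input distinguishes the two.
Tracing x=3, y=-4: f: t=0, then ((t % (t - 3)) == (-x)) is false, then t=3, then returns -1 | g: q=0, then ((q % (q - 3)) == (-x)) is false, then q=3, then r=72, then returns -1 — matching result -1.
Across all 40 domain points the two functions coincide.
verdict: equivalent


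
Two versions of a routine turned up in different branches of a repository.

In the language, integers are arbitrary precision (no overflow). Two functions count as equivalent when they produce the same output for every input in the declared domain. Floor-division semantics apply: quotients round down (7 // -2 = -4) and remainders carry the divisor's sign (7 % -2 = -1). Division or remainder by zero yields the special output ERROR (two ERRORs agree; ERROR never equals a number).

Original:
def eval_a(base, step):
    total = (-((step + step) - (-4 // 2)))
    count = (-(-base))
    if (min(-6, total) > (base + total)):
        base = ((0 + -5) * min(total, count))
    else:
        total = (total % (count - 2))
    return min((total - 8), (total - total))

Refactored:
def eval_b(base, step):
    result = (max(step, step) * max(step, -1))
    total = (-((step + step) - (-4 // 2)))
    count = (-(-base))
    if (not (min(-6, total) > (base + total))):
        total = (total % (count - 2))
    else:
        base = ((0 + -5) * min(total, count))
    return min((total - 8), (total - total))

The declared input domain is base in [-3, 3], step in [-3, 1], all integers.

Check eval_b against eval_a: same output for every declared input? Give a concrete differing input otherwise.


Behavior is preserved: although statement counts differ; arithmetic usage differs; boolean connective usage differs; min/max/abs usage differs; constant usage differs; local variable names differ, the outputs never diverge.
Tracing base=0, step=-3: eval_a: total becomes 4; next count becomes 0; next (min(-6, total) > (base + total)) evaluates to false; next total becomes 0; next final value -8 | eval_b: result becomes 3; next total becomes 4; next count becomes 0; next (not (min(-6, total) > (base + total))) evaluates to true; next total becomes 0; next final value -8 — matching result -8.
Sweeping the whole domain (35 inputs) finds no disagreement.
verdict: equivalent


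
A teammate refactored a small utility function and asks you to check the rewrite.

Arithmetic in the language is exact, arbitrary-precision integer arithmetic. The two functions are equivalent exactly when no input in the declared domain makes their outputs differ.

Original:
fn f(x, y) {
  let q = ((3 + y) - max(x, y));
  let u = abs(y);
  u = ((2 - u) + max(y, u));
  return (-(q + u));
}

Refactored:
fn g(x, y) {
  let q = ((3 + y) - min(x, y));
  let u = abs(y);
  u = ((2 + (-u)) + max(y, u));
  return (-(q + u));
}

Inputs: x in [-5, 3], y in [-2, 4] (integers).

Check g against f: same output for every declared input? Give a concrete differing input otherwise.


Try x=-5, y=-2.
f: q becomes 3; next u becomes 2; next u becomes 2; next final value -5
g: q becomes 6; next u becomes 2; next u becomes 2; next final value -8
-5 and -8 differ, so these are not the same function on this domain.
verdict: not equivalent; witness: x=-5, y=-2


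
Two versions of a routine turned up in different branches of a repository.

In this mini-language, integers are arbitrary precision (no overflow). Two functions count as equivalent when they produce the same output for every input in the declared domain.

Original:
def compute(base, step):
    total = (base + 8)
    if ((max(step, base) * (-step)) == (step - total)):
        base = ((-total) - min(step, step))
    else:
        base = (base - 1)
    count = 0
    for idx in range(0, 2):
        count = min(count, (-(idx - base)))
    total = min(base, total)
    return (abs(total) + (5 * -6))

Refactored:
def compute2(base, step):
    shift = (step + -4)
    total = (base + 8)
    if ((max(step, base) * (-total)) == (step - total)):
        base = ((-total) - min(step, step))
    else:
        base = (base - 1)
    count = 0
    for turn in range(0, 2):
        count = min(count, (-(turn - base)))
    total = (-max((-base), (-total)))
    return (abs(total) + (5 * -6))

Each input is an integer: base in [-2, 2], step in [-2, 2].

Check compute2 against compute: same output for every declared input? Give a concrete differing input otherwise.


Take base=-2, step=2.
compute: total := 6 | ((max(step, base) * (-step)) == (step - total)): true | base := -8 | count := 0 | iter idx=0: | count := -8 | iter idx=1: | count := -9 | total := -8 | result -22
compute2: shift := -2 | total := 6 | ((max(step, base) * (-total)) == (step - total)): false | base := -3 | count := 0 | iter turn=0: | count := -3 | iter turn=1: | count := -4 | total := -3 | result -27
-22 against -27: the behavior changed.
verdict: not equivalent; witness: base=-2, step=2


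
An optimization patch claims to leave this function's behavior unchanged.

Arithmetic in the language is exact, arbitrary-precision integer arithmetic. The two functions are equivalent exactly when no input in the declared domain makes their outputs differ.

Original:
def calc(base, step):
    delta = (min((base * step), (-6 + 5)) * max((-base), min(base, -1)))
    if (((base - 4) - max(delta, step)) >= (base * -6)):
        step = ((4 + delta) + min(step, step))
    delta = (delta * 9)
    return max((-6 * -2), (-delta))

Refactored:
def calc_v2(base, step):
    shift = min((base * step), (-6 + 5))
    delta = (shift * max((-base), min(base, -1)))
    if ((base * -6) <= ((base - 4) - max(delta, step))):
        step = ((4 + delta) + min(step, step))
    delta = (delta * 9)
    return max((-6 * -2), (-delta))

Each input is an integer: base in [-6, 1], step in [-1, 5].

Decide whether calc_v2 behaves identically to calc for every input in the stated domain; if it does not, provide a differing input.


This is a faithful refactor — comparison usage differs; statement counts differ; local variable names differ, but the computed results match everywhere.
One worked example (base=-6, step=5) — calc: delta := -180 | (((base - 4) - max(delta, step)) >= (base * -6)): false | delta := -1620 | result 1620; calc_v2: shift := -30 | delta := -180 | ((base * -6) <= ((base - 4) - max(delta, step))): false | delta := -1620 | result 1620; agreement on 1620.
Checked all 56 inputs in the declared domain: the outputs agree on every one.
verdict: equivalent


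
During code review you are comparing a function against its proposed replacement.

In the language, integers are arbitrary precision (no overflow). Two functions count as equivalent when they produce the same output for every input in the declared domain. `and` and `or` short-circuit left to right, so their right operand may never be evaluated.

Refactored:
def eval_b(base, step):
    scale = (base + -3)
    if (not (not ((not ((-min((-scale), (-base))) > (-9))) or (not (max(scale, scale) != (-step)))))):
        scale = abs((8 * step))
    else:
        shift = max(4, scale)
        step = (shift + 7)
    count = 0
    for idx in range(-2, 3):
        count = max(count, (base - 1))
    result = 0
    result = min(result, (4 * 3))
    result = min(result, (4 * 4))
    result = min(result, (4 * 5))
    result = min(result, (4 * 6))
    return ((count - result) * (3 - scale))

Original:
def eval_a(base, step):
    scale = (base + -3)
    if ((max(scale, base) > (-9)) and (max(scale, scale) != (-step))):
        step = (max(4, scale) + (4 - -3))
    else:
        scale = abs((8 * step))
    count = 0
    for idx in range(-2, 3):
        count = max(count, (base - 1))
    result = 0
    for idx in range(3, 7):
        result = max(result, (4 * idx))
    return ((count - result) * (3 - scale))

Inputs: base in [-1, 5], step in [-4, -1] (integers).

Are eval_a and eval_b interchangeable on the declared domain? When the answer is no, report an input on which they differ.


base=-1, step=-4 yields -168 from eval_a but 0 from eval_b.
verdict: not equivalent; witness: base=-1, step=-4


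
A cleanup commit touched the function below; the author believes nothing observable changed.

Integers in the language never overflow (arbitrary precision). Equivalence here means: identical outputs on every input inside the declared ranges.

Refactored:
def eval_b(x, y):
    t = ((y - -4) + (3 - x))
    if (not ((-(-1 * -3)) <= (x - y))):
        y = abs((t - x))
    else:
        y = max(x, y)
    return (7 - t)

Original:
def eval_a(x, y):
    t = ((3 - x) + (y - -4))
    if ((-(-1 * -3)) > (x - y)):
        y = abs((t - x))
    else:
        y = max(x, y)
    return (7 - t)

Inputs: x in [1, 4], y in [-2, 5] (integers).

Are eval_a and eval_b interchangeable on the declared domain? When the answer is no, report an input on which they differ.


Side by side, the visible changes include: comparison usage differs, and boolean connective usage differs.
Spot check at x=4, y=0 — eval_a: t becomes 3; next ((-(-1 * -3)) > (x - y)) evaluates to false; next y becomes 4; next final value 4. eval_b: t becomes 3; next (not ((-(-1 * -3)) <= (x - y))) evaluates to false; next y becomes 4; next final value 4. Both give 4.
Every one of the 32 inputs gives matching results.
verdict: equivalent


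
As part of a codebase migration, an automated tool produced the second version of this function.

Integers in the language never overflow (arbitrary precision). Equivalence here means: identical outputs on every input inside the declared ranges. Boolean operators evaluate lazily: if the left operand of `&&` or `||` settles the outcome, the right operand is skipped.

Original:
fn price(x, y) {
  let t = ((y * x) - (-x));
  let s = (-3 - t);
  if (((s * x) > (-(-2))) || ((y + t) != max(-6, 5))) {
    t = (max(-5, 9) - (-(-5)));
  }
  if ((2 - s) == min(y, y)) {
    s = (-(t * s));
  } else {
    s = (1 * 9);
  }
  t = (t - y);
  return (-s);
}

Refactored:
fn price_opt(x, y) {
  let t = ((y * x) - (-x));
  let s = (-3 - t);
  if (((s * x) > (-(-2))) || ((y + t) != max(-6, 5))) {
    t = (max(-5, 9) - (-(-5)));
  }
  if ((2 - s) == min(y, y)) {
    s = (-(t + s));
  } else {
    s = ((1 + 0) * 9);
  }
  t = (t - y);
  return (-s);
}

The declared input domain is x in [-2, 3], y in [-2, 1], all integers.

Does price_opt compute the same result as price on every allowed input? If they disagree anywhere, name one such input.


x=-2, y=1 yields 4 from price but 5 from price_opt.
verdict: not equivalent; witness: x=-2, y=1


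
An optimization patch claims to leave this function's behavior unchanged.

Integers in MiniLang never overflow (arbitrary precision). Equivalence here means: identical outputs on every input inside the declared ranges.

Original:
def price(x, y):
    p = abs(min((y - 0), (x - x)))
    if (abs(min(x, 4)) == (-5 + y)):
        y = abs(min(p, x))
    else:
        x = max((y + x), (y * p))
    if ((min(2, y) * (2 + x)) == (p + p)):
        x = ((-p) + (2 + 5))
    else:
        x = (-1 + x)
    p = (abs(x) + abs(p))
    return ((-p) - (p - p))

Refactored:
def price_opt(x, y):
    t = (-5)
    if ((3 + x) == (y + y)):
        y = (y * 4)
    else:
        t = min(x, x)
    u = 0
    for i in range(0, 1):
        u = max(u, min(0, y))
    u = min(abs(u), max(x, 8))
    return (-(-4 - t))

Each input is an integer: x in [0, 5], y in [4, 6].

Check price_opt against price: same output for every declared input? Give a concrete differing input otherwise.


At x=0, y=4: price gives -3, price_opt gives 4.
verdict: not equivalent; witness: x=0, y=4


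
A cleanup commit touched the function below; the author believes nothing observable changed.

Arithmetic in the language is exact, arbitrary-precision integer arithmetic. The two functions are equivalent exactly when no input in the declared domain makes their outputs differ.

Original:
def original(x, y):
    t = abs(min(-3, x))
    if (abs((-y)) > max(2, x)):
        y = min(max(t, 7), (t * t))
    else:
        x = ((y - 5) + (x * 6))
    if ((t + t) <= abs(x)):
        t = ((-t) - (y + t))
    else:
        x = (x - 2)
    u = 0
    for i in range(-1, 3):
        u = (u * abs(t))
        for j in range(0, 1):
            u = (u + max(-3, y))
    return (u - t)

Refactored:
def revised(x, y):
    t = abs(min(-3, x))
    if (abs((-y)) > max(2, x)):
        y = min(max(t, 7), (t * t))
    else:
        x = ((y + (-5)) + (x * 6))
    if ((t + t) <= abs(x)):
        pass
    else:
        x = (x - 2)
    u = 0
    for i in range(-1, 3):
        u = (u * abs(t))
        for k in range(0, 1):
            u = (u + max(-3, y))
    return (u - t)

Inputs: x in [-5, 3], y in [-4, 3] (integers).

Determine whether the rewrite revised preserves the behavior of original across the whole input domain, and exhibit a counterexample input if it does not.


Not equivalent: x=-5, y=-2 separates them (-1162 vs -317).
original: t=5, then (abs((-y)) > max(2, x)) is false, then x=-37, then ((t + t) <= abs(x)) is true, then t=-8, then u=0, then (i=-1), then u=0, then (j=0), then u=-2, then (i=0), then u=-16, then (j=0), then u=-18, then (i=1), then u=-144, then (j=0), then u=-146, then (i=2), then u=-1168, then (j=0), then u=-1170, then returns -1162
revised: t=5, then (abs((-y)) > max(2, x)) is false, then x=-37, then ((t + t) <= abs(x)) is true, then u=0, then (i=-1), then u=0, then (k=0), then u=-2, then (i=0), then u=-10, then (k=0), then u=-12, then (i=1), then u=-60, then (k=0), then u=-62, then (i=2), then u=-310, then (k=0), then u=-312, then returns -317
verdict: not equivalent; witness: x=-5, y=-2


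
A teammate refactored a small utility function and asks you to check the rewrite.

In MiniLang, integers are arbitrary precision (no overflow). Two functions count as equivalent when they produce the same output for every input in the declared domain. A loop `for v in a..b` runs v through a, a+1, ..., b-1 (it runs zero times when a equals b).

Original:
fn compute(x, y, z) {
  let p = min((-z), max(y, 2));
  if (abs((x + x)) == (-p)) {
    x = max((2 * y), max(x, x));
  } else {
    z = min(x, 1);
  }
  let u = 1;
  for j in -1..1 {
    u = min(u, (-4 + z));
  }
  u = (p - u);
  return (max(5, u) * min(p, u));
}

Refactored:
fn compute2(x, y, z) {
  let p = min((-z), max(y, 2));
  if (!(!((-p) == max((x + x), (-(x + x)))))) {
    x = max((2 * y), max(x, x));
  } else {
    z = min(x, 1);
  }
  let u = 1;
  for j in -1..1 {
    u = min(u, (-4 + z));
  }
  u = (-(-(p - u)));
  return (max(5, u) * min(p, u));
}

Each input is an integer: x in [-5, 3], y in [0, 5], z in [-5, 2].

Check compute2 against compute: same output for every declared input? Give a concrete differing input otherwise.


Reading the diff, among the changes: arithmetic usage differs; also min/max/abs usage differs; also boolean connective usage differs.
Spot check at x=1, y=1, z=-4 — compute: p becomes 2; next (abs((x + x)) == (-p)) evaluates to false; next z becomes 1; next u becomes 1; next at j=-1:; next u becomes -3; next at j=0:; next u becomes -3; next u becomes 5; next final value 10. compute2: p becomes 2; next (!(!((-p) == max((x + x), (-(x + x)))))) evaluates to false; next z becomes 1; next u becomes 1; next at j=-1:; next u becomes -3; next at j=0:; next u becomes -3; next u becomes 5; next final value 10. Both give 10.
An exhaustive pass over the 432 declared inputs shows identical outputs.
verdict: equivalent


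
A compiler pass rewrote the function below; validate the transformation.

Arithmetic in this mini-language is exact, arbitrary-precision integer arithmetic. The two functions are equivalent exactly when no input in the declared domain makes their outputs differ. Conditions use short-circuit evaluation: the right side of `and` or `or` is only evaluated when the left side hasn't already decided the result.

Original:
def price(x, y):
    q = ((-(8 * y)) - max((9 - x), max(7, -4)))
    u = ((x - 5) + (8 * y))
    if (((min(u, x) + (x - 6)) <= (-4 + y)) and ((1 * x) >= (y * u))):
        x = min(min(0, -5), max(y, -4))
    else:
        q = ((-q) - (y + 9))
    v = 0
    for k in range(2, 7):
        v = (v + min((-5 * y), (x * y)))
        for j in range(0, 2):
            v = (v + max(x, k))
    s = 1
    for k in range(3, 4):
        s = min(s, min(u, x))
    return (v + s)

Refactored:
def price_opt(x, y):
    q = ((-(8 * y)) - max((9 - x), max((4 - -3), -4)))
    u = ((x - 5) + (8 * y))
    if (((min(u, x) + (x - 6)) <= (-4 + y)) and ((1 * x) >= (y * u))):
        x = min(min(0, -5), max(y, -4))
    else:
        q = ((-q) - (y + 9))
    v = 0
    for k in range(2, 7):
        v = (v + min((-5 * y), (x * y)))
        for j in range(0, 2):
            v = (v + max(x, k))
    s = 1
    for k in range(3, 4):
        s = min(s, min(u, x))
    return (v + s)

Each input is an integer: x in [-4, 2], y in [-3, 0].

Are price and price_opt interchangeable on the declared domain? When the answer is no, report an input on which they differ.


This is a faithful refactor — arithmetic usage differs, plus constant usage differs, but the computed results match everywhere.
One worked example (x=-1, y=-1) — price: q=-2, then u=-14, then (((min(u, x) + (x - 6)) <= (-4 + y)) and ((1 * x) >= (y * u))) is false, then q=-6, then v=0, then (k=2), then v=1, then (j=0), then v=3, then (j=1), then v=5, then (k=3), then v=6, then (j=0), then v=9, then (j=1), then v=12, then (k=4), then v=13, then (j=0), then v=17, then (j=1), then v=21, then (k=5), then v=22, then (j=0), then v=27, then (j=1), then v=32, then (k=6), then v=33, then (j=0), then v=39, then (j=1), then v=45, then s=1, then (k=3), then s=-14, then returns 31; price_opt: q=-2, then u=-14, then (((min(u, x) + (x - 6)) <= (-4 + y)) and ((1 * x) >= (y * u))) is false, then q=-6, then v=0, then (k=2), then v=1, then (j=0), then v=3, then (j=1), then v=5, then (k=3), then v=6, then (j=0), then v=9, then (j=1), then v=12, then (k=4), then v=13, then (j=0), then v=17, then (j=1), then v=21, then (k=5), then v=22, then (j=0), then v=27, then (j=1), then v=32, then (k=6), then v=33, then (j=0), then v=39, then (j=1), then v=45, then s=1, then (k=3), then s=-14, then returns 31; agreement on 31.
Every one of the 28 inputs gives matching results.
verdict: equivalent


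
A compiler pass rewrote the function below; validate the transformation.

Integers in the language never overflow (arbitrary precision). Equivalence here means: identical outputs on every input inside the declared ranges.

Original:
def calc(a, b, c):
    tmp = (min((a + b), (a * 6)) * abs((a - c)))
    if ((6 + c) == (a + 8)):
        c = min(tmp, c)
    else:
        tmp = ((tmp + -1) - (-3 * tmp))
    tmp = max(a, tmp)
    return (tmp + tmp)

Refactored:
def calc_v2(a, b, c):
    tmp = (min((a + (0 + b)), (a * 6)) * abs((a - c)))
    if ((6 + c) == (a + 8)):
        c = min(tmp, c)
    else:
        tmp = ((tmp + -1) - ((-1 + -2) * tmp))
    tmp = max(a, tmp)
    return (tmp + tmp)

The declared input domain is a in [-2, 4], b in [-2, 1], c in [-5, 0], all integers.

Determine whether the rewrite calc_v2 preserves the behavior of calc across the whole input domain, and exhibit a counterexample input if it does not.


This is a faithful refactor — arithmetic usage differs, constant usage differs, but the computed results match everywhere.
One worked example (a=4, b=0, c=0) — calc: tmp becomes 16; next ((6 + c) == (a + 8)) evaluates to false; next tmp becomes 63; next tmp becomes 63; next final value 126; calc_v2: tmp becomes 16; next ((6 + c) == (a + 8)) evaluates to false; next tmp becomes 63; next tmp becomes 63; next final value 126; agreement on 126.
An exhaustive pass over the 168 declared inputs shows identical outputs.
verdict: equivalent


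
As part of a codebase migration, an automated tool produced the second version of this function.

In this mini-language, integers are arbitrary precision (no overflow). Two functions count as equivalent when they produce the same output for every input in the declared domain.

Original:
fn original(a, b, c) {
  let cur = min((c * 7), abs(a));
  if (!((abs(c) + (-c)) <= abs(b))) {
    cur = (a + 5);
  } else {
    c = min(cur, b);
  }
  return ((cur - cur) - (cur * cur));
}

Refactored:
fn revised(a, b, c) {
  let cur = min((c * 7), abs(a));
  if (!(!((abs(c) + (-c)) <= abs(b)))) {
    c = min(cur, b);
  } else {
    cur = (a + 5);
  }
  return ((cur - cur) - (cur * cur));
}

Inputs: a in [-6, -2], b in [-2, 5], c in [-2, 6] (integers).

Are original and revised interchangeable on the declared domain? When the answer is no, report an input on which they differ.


Behavior is preserved: although boolean connective usage differs, the outputs never diverge.
One worked example (a=-6, b=3, c=-2) — original: cur := -14 | (!((abs(c) + (-c)) <= abs(b))): true | cur := -1 | result -1; revised: cur := -14 | (!(!((abs(c) + (-c)) <= abs(b)))): false | cur := -1 | result -1; agreement on -1.
Sweeping the whole domain (360 inputs) finds no disagreement.
verdict: equivalent


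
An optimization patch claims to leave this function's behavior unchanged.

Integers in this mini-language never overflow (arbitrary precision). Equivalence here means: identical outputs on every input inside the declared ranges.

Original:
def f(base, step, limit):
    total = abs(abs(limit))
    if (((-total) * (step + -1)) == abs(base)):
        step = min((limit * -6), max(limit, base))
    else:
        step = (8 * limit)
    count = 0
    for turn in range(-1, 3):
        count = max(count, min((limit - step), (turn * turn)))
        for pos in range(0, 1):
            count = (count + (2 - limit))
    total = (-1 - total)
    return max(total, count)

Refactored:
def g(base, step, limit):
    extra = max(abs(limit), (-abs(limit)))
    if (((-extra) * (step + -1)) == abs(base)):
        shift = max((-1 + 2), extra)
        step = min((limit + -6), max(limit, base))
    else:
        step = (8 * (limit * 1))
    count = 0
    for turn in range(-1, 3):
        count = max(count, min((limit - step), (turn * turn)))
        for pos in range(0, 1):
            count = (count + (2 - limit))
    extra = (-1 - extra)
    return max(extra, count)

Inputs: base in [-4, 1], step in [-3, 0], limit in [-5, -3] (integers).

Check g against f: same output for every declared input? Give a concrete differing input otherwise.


Consider the input base=-4, step=0, limit=-4.
f: total becomes 4; next (((-total) * (step + -1)) == abs(base)) evaluates to true; next step becomes -4; next count becomes 0; next at turn=-1:; next count becomes 0; next at pos=0:; next count becomes 6; next at turn=0:; next count becomes 6; next at pos=0:; next count becomes 12; next at turn=1:; next count becomes 12; next at pos=0:; next count becomes 18; next at turn=2:; next count becomes 18; next at pos=0:; next count becomes 24; next total becomes -5; next final value 24
g: extra becomes 4; next (((-extra) * (step + -1)) == abs(base)) evaluates to true; next shift becomes 4; next step becomes -10; next count becomes 0; next at turn=-1:; next count becomes 1; next at pos=0:; next count becomes 7; next at turn=0:; next count becomes 7; next at pos=0:; next count becomes 13; next at turn=1:; next count becomes 13; next at pos=0:; next count becomes 19; next at turn=2:; next count becomes 19; next at pos=0:; next count becomes 25; next extra becomes -5; next final value 25
24 != 25, so the rewrite changes behavior.
verdict: not equivalent; witness: base=-4, step=0, limit=-4


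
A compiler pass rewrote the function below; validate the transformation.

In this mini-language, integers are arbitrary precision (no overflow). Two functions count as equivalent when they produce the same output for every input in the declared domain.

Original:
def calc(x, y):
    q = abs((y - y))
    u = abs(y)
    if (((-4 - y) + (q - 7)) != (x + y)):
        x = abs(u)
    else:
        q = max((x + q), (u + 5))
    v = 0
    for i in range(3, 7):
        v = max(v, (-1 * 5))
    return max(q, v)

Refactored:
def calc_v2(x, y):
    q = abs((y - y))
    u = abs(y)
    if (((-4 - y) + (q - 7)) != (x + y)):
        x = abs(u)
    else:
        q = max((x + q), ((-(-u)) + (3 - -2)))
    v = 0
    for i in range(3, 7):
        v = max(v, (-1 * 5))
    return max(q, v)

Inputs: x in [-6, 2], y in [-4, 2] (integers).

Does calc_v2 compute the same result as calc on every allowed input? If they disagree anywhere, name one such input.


Behavior is preserved: although constant usage differs; and arithmetic usage differs, the outputs never diverge.
Tracing x=-5, y=0: calc: q=0, then u=0, then (((-4 - y) + (q - 7)) != (x + y)) is true, then x=0, then v=0, then (i=3), then v=0, then (i=4), then v=0, then (i=5), then v=0, then (i=6), then v=0, then returns 0 | calc_v2: q=0, then u=0, then (((-4 - y) + (q - 7)) != (x + y)) is true, then x=0, then v=0, then (i=3), then v=0, then (i=4), then v=0, then (i=5), then v=0, then (i=6), then v=0, then returns 0 — matching result 0.
Every one of the 63 inputs gives matching results.
verdict: equivalent


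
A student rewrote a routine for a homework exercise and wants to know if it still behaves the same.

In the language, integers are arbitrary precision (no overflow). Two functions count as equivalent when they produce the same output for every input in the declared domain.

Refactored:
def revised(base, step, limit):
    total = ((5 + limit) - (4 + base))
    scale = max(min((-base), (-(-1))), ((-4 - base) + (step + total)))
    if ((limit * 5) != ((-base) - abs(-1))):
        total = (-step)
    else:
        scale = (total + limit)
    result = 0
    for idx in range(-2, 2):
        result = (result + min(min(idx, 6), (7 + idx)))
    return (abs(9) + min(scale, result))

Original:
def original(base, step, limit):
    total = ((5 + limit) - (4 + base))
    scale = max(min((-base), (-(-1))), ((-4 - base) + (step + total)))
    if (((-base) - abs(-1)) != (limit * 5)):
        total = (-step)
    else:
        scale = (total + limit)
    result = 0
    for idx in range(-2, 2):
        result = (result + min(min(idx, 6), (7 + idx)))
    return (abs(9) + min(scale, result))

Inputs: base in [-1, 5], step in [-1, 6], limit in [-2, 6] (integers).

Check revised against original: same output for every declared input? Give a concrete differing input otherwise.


Differences: same computation, different form — yet all 504 inputs agree.
verdict: equivalent


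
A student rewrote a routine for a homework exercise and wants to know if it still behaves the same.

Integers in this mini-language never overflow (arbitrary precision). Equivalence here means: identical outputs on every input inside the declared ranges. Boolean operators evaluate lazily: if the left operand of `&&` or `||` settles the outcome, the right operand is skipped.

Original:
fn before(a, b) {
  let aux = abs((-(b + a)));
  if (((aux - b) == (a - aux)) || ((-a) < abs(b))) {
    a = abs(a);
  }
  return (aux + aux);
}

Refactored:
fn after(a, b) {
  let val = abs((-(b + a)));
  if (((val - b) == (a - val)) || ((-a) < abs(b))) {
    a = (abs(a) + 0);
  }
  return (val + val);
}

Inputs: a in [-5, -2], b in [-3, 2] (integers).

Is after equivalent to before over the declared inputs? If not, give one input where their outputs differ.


The two versions differ — the changes include arithmetic usage differs, and constant usage differs, and local variable names differ.
One worked example (a=-3, b=1) — before: aux becomes 2; next (((aux - b) == (a - aux)) || ((-a) < abs(b))) evaluates to false; next final value 4; after: val becomes 2; next (((val - b) == (a - val)) || ((-a) < abs(b))) evaluates to false; next final value 4; agreement on 4.
Across all 24 domain points the two functions coincide.
verdict: equivalent


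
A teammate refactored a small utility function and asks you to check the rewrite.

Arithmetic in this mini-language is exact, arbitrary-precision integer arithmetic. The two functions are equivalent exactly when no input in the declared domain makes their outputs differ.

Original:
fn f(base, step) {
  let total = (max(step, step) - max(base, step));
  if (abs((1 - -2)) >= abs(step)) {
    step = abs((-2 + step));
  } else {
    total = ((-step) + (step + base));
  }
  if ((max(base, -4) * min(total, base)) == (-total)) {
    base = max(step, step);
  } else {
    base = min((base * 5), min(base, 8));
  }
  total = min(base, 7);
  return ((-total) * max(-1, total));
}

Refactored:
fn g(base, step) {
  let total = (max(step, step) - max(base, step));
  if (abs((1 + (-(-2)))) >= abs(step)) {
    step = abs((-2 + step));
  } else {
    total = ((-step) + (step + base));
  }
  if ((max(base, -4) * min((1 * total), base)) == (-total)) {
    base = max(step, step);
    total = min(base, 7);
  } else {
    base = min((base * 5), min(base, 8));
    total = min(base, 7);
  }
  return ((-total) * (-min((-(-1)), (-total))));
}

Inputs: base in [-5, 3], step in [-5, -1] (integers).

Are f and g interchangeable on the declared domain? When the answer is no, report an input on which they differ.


Although arithmetic usage differs; also statement counts differ; also min/max/abs usage differs; also constant usage differs, 45/45 inputs agree.
verdict: equivalent


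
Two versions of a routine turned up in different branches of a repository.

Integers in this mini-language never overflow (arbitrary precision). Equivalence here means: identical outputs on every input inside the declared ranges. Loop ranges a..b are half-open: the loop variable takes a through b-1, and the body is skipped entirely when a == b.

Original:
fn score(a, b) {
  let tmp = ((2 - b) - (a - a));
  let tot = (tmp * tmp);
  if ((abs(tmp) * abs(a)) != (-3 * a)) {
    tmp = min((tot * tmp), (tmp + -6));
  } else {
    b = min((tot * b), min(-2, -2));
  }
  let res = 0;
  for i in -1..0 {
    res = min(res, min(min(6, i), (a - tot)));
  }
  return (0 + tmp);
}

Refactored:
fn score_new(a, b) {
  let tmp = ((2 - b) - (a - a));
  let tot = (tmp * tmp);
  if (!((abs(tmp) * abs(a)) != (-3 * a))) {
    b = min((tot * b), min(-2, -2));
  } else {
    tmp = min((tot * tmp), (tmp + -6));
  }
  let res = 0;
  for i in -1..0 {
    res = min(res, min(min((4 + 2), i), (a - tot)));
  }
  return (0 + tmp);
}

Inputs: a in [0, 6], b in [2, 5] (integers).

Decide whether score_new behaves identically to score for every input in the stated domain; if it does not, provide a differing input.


The two are interchangeable: arithmetic usage differs, boolean connective usage differs, constant usage differs, and every declared input agrees.
One worked example (a=5, b=4) — score: tmp becomes -2; next tot becomes 4; next ((abs(tmp) * abs(a)) != (-3 * a)) evaluates to true; next tmp becomes -8; next res becomes 0; next at i=-1:; next res becomes -1; next final value -8; score_new: tmp becomes -2; next tot becomes 4; next (!((abs(tmp) * abs(a)) != (-3 * a))) evaluates to false; next tmp becomes -8; next res becomes 0; next at i=-1:; next res becomes -1; next final value -8; agreement on -8.
Across all 28 domain points the two functions coincide.
verdict: equivalent


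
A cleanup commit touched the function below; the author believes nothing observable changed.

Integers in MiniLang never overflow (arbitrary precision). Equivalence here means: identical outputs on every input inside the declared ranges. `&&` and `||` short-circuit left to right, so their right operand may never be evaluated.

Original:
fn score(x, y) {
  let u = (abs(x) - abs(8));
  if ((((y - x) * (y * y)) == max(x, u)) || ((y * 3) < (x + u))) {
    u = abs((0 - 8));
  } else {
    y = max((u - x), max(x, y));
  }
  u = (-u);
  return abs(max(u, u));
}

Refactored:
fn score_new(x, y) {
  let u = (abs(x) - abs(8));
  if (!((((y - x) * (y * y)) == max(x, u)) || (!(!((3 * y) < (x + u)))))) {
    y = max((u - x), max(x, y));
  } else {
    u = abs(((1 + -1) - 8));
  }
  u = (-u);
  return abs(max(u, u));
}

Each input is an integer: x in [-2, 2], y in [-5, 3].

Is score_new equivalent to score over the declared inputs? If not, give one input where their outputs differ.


Equivalent — the differences include arithmetic usage differs; and boolean connective usage differs; and constant usage differs, yet no declared input distinguishes the two.
Spot check at x=2, y=1 — score: u=-6, then ((((y - x) * (y * y)) == max(x, u)) || ((y * 3) < (x + u))) is false, then y=2, then u=6, then returns 6. score_new: u=-6, then (!((((y - x) * (y * y)) == max(x, u)) || (!(!((3 * y) < (x + u)))))) is true, then y=2, then u=6, then returns 6. Both give 6.
An exhaustive pass over the 45 declared inputs shows identical outputs.
verdict: equivalent


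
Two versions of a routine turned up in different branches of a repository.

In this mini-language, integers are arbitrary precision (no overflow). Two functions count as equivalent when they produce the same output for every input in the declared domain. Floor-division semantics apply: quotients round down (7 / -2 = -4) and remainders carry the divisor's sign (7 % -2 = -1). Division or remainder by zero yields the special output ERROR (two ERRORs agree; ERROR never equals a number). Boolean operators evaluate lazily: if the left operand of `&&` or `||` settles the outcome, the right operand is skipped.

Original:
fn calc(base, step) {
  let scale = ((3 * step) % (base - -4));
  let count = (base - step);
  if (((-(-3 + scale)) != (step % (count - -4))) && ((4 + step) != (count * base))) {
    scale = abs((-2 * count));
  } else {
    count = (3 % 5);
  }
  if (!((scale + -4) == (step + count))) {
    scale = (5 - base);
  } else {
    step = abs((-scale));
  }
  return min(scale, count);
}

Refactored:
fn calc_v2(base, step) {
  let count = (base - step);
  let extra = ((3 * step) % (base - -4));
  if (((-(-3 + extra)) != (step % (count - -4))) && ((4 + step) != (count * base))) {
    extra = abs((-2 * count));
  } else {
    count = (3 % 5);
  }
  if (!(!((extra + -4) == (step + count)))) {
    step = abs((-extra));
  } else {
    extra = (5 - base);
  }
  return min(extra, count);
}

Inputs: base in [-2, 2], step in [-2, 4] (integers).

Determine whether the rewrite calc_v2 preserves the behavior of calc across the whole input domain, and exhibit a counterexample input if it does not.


Reading the diff, among the changes: local variable names differ, and boolean connective usage differs.
Tracing base=-2, step=-1: calc: scale becomes 1; next count becomes -1; next (((-(-3 + scale)) != (step % (count - -4))) && ((4 + step) != (count * base))) evaluates to false; next count becomes 3; next (!((scale + -4) == (step + count))) evaluates to true; next scale becomes 7; next final value 3 | calc_v2: count becomes -1; next extra becomes 1; next (((-(-3 + extra)) != (step % (count - -4))) && ((4 + step) != (count * base))) evaluates to false; next count becomes 3; next (!(!((extra + -4) == (step + count)))) evaluates to false; next extra becomes 7; next final value 3 — matching result 3.
An exhaustive pass over the 35 declared inputs shows identical outputs.
verdict: equivalent


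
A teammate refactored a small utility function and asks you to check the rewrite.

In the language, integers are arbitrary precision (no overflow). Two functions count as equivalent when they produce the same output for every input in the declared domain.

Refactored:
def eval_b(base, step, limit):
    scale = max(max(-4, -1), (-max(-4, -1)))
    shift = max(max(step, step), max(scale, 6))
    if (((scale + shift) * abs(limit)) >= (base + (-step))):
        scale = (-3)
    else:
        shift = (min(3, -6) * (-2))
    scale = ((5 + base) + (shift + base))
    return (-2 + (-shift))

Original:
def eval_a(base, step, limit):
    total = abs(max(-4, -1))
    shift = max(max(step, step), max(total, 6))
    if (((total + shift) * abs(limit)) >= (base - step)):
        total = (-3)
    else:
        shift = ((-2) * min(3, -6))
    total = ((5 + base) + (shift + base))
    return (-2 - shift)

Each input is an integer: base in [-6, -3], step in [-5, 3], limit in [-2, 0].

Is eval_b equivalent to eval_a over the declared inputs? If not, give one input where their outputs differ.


Comparing the listings, the differences include: local variable names differ; and arithmetic usage differs; and constant usage differs; and min/max/abs usage differs.
As a probe, take base=-3, step=-3, limit=0: eval_a runs total becomes 1; next shift becomes 6; next (((total + shift) * abs(limit)) >= (base - step)) evaluates to true; next total becomes -3; next total becomes 5; next final value -8; eval_b runs scale becomes 1; next shift becomes 6; next (((scale + shift) * abs(limit)) >= (base + (-step))) evaluates to true; next scale becomes -3; next scale becomes 5; next final value -8; both end at -8.
Sweeping the whole domain (108 inputs) finds no disagreement.
verdict: equivalent
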